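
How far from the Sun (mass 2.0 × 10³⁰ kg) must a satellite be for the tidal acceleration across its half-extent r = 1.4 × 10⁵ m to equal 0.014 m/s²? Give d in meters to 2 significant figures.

2GMr/d³ = a_tidal  ⇒  d = (2GMr / a_tidal)^(1/3)
d = (2 × 6.674×10⁻¹¹ × (2.0 × 10³⁰) × (1.4 × 10⁵) / (0.014))^(1/3)
  = 1.4 × 10⁹ m

1.4 × 10⁹ m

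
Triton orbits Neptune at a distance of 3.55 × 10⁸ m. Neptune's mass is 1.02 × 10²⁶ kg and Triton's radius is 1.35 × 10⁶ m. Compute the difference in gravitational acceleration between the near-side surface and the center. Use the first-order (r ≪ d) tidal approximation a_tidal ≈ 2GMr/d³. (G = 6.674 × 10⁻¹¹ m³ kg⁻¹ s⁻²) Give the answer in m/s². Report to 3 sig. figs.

Δa = 2GMr/d³
   = 2 × (6.674 × 10⁻¹¹) × (1.02 × 10²⁶) × (1.35 × 10⁶) / (3.55 × 10⁸)³
   = 4.11 × 10⁻⁴ m/s²

4.11 × 10⁻⁴ m/s²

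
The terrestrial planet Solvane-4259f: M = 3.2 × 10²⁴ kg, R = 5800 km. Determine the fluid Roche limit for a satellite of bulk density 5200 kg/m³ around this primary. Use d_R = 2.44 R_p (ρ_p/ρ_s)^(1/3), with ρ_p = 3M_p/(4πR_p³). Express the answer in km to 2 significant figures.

13000 km

ρ_p = 3M_p/(4πR_p³) = 3 × (3.2 × 10²⁴) / (4π × (5.8 × 10⁶ m)³) = 3900 kg/m³
d_R = 2.44 × 5800 km × (3900/5200)^(1/3)
    = 13000 km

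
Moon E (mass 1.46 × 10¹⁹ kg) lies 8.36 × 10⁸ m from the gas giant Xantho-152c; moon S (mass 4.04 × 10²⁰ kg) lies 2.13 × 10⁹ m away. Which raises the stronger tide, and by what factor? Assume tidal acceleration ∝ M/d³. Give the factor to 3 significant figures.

Tidal acceleration ∝ M/d³, so compare M/d³ for each.
Moon E: (1.46 × 10¹⁹) / (8.36 × 10⁸)³ = 2.499 × 10⁻⁸
Moon S: (4.04 × 10²⁰) / (2.13 × 10⁹)³ = 4.181 × 10⁻⁸
Ratio (larger/smaller) = 1.67

Moon S, by a factor of ≈ 1.67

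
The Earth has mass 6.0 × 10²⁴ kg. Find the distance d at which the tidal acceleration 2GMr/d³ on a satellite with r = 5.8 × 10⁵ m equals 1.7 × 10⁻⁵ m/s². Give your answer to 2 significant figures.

2GMr/d³ = a_tidal  ⇒  d = (2GMr / a_tidal)^(1/3)
d = (2 × 6.674×10⁻¹¹ × (6.0 × 10²⁴) × (5.8 × 10⁵) / (1.7 × 10⁻⁵))^(1/3)
  = 3.0 × 10⁸ m

3.0 × 10⁸ m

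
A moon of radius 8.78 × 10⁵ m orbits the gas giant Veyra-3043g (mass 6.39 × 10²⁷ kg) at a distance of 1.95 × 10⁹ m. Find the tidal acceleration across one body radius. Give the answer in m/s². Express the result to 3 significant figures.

1.01 × 10⁻⁴ m/s²

The tidal stretch is the gradient of GM/d² times the body's extent r, hence the 1/d³ dependence.
Δg = 2GMr/d³
   = 2 × (6.674 × 10⁻¹¹) × (6.39 × 10²⁷) × (8.78 × 10⁵) / (1.95 × 10⁹)³
   = 1.01 × 10⁻⁴ m/s²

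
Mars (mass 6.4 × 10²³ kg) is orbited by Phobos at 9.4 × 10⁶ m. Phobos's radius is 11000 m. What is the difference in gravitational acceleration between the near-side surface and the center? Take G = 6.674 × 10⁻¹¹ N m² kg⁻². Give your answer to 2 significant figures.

Since r ≪ d, expand the inverse-square field across one radius to get the leading 2GMr/d³ term.
a_tidal = 2GMr/d³
        = 2 × (6.674 × 10⁻¹¹) × (6.4 × 10²³) × (11000) / (9.4 × 10⁶)³
        = 1.1 × 10⁻³ m/s²

1.1 × 10⁻³ m/s²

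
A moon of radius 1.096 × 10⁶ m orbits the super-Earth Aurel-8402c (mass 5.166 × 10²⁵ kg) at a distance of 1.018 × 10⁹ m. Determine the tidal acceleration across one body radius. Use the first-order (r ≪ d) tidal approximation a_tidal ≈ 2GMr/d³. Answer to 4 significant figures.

Δg = 2GMr/d³
   = 2 × (6.674 × 10⁻¹¹) × (5.166 × 10²⁵) × (1.096 × 10⁶) / (1.018 × 10⁹)³
   = 7.164 × 10⁻⁶ m/s²

7.164 × 10⁻⁶ m/s²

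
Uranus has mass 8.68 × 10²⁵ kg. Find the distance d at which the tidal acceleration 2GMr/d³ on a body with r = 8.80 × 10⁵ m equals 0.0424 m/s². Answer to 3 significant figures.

2GMr/d³ = a_tidal  ⇒  d = (2GMr / a_tidal)^(1/3)
d = (2 × 6.674×10⁻¹¹ × (8.68 × 10²⁵) × (8.80 × 10⁵) / (0.0424))^(1/3)
  = 6.22 × 10⁷ m

6.22 × 10⁷ m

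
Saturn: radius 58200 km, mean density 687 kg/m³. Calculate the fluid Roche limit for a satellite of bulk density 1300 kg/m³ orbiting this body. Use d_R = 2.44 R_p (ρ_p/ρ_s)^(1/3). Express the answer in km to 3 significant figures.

d_R = 2.44 × 58200 km × (687/1300)^(1/3)
    = 1.15 × 10⁵ km

1.15 × 10⁵ km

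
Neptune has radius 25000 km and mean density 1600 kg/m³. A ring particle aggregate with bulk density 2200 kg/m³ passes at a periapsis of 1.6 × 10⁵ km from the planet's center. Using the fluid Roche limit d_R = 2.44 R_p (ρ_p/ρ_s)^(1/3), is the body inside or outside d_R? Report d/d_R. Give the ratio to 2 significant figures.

outside; d/d_R ≈ 2.9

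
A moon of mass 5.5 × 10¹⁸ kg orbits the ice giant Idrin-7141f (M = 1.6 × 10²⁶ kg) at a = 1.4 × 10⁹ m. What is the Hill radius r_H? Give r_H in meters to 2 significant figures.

3.2 × 10⁶ m

r_H ≈ a (m/3M)^(1/3)
    = (1.4 × 10⁹) × (5.5 × 10¹⁸ / (3 × 1.6 × 10²⁶))^(1/3)
    = 3.2 × 10⁶ m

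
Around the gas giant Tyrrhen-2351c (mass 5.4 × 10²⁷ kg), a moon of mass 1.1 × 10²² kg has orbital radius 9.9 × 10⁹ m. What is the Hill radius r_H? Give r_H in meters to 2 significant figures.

8.7 × 10⁷ m

r_H ≈ a (m/3M)^(1/3)
    = (9.9 × 10⁹) × (1.1 × 10²² / (3 × 5.4 × 10²⁷))^(1/3)
    = 8.7 × 10⁷ m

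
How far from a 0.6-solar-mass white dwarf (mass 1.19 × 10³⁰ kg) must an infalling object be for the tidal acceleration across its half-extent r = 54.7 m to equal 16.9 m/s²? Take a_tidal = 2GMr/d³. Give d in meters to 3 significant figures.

2GMr/d³ = a_tidal  ⇒  d = (2GMr / a_tidal)^(1/3)
d = (2 × 6.674×10⁻¹¹ × (1.19 × 10³⁰) × (54.7) / (16.9))^(1/3)
  = 8.01 × 10⁶ m

8.01 × 10⁶ m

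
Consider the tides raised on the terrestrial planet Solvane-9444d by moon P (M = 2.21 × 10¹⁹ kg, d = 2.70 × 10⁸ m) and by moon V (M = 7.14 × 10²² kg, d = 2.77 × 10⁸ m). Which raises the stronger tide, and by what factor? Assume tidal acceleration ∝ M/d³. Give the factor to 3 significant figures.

Moon V, by a factor of ≈ 2990

Compare M/d³ for the two perturbers:
Moon P: (2.21 × 10¹⁹) / (2.70 × 10⁸)³ = 1.123 × 10⁻⁶
Moon V: (7.14 × 10²²) / (2.77 × 10⁸)³ = 3.359 × 10⁻³
Ratio (larger/smaller) = 2990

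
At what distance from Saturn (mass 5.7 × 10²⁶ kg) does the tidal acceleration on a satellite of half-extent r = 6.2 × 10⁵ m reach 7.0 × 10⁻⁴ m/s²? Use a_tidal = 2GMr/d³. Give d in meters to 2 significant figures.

2GMr/d³ = a_tidal  ⇒  d = (2GMr / a_tidal)^(1/3)
d = (2 × 6.674×10⁻¹¹ × (5.7 × 10²⁶) × (6.2 × 10⁵) / (7.0 × 10⁻⁴))^(1/3)
  = 4.1 × 10⁸ m

4.1 × 10⁸ m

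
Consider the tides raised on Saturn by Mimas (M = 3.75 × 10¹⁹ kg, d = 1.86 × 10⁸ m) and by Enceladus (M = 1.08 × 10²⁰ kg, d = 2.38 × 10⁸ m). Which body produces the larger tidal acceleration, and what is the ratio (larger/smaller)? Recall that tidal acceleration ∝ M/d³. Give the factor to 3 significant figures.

Enceladus, by a factor of ≈ 1.37

Tidal stretch scales as M/d³; compute that for each body.
Mimas: (3.75 × 10¹⁹) / (1.86 × 10⁸)³ = 5.828 × 10⁻⁶
Enceladus: (1.08 × 10²⁰) / (2.38 × 10⁸)³ = 8.011 × 10⁻⁶
Ratio (larger/smaller) = 1.37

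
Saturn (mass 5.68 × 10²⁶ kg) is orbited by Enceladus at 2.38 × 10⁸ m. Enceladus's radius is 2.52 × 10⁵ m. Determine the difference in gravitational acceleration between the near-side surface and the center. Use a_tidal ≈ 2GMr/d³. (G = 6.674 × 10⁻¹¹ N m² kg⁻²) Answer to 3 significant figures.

1.42 × 10⁻³ m/s²

Δa = 2GMr/d³
   = 2 × (6.674 × 10⁻¹¹) × (5.68 × 10²⁶) × (2.52 × 10⁵) / (2.38 × 10⁸)³
   = 1.42 × 10⁻³ m/s²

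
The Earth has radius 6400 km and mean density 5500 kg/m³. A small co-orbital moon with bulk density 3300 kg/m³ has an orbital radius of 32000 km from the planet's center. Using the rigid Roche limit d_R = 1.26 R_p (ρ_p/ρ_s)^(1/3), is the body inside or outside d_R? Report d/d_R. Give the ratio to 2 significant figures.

outside; d/d_R ≈ 3.3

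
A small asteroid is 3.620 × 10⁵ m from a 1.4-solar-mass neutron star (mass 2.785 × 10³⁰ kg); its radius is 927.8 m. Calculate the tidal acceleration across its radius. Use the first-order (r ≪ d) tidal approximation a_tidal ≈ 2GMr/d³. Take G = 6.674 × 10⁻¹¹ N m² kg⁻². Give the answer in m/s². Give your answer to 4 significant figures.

7.271 × 10⁶ m/s²

Since r ≪ d, expand the inverse-square field across one radius to get the leading 2GMr/d³ term.
Δa = 2GMr/d³
   = 2 × (6.674 × 10⁻¹¹) × (2.785 × 10³⁰) × (927.8) / (3.620 × 10⁵)³
   = 7.271 × 10⁶ m/s²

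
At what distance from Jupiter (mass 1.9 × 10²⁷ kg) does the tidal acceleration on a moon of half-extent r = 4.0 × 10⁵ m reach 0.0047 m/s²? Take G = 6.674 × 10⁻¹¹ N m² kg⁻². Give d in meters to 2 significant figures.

2GMr/d³ = a_tidal  ⇒  d = (2GMr / a_tidal)^(1/3)
d = (2 × 6.674×10⁻¹¹ × (1.9 × 10²⁷) × (4.0 × 10⁵) / (0.0047))^(1/3)
  = 2.8 × 10⁸ m

2.8 × 10⁸ m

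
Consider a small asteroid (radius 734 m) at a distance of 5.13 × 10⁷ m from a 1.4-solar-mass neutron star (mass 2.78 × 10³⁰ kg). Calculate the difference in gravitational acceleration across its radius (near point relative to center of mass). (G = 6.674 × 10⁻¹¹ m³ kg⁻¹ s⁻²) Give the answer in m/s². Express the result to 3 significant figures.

2.02 m/s²

Δa = 2GMr/d³
   = 2 × (6.674 × 10⁻¹¹) × (2.78 × 10³⁰) × (734) / (5.13 × 10⁷)³
   = 2.02 m/s²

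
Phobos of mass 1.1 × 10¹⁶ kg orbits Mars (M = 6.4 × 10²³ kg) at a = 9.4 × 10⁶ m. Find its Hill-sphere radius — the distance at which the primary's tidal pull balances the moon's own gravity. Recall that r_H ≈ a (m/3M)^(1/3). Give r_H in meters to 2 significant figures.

r_H ≈ a (m/3M)^(1/3)
    = (9.4 × 10⁶) × (1.1 × 10¹⁶ / (3 × 6.4 × 10²³))^(1/3)
    = 1.7 × 10⁴ m

1.7 × 10⁴ m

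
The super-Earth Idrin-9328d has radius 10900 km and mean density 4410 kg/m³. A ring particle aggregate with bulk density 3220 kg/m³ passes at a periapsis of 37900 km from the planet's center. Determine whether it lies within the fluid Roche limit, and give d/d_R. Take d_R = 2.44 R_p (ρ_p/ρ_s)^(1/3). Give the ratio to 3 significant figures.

d_R = 2.44 × (10900 km) × (4410/3220)^(1/3) = 29540 km
d/d_R = (37900) / (29540) = 1.28
Since d/d_R > 1, the body is outside the Roche limit.

outside; d/d_R ≈ 1.28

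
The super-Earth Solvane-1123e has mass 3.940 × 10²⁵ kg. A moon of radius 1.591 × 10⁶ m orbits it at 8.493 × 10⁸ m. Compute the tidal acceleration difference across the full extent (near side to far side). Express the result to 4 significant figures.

2.732 × 10⁻⁵ m/s²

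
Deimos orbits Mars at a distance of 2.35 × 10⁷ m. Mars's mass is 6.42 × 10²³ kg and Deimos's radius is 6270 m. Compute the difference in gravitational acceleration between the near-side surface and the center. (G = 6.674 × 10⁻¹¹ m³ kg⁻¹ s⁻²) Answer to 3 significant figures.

Differencing GM/(d−r)² and GM/d² to first order in r/d gives 2GMr/d³.
a_tidal = 2GMr/d³
        = 2 × (6.674 × 10⁻¹¹) × (6.42 × 10²³) × (6270) / (2.35 × 10⁷)³
        = 4.14 × 10⁻⁵ m/s²

4.14 × 10⁻⁵ m/s²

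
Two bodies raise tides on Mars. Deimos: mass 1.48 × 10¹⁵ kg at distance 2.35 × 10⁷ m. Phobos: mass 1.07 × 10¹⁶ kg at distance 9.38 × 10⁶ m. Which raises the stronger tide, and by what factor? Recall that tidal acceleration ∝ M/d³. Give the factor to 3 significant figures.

Tidal stretch scales as M/d³; compute that for each body.
Deimos: (1.48 × 10¹⁵) / (2.35 × 10⁷)³ = 1.140 × 10⁻⁷
Phobos: (1.07 × 10¹⁶) / (9.38 × 10⁶)³ = 1.297 × 10⁻⁵
Ratio (larger/smaller) = 114

Phobos, by a factor of ≈ 114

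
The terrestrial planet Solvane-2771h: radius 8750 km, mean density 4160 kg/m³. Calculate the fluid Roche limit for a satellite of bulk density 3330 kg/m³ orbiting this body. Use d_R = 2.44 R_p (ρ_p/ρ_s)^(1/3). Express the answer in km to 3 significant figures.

23000 km

d_R = 2.44 × 8750 km × (4160/3330)^(1/3)
    = 23000 km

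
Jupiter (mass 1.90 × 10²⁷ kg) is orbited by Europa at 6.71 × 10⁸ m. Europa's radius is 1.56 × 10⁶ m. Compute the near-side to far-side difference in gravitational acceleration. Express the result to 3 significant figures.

2.62 × 10⁻³ m/s²

Near-to-far spans 2r, so the tidal difference is twice the near-to-center value: 4GMr/d³.
Δa = 4GMr/d³
   = 4 × (6.674 × 10⁻¹¹) × (1.90 × 10²⁷) × (1.56 × 10⁶) / (6.71 × 10⁸)³
   = 2.62 × 10⁻³ m/s²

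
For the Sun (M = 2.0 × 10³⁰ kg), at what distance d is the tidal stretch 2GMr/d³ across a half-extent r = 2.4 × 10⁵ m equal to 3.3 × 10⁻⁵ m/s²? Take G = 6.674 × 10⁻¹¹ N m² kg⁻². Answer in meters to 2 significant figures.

1.2 × 10¹⁰ m

2GMr/d³ = a_tidal  ⇒  d = (2GMr / a_tidal)^(1/3)
d = (2 × 6.674×10⁻¹¹ × (2.0 × 10³⁰) × (2.4 × 10⁵) / (3.3 × 10⁻⁵))^(1/3)
  = 1.2 × 10¹⁰ m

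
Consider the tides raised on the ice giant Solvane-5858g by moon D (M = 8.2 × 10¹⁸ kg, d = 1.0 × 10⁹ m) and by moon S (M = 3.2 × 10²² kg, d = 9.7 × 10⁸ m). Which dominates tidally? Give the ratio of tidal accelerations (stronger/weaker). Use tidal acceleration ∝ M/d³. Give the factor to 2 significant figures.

Tidal acceleration ∝ M/d³, so compare M/d³ for each.
Moon D: (8.2 × 10¹⁸) / (1.0 × 10⁹)³ = 8.200 × 10⁻⁹
Moon S: (3.2 × 10²²) / (9.7 × 10⁸)³ = 3.506 × 10⁻⁵
Ratio (larger/smaller) = 4300

Moon S, by a factor of ≈ 4300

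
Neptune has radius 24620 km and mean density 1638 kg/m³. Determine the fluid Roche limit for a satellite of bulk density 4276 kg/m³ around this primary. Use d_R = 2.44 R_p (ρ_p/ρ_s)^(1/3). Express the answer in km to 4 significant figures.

43630 km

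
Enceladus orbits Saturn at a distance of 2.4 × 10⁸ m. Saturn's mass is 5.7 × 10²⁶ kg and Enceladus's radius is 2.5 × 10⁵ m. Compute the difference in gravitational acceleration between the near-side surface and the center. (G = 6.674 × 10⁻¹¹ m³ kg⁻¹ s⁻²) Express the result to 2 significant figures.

1.4 × 10⁻³ m/s²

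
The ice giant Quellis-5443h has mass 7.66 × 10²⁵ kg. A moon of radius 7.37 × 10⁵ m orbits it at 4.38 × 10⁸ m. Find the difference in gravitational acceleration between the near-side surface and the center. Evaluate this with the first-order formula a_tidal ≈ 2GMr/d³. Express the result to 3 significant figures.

8.97 × 10⁻⁵ m/s²

The tidal stretch is the gradient of GM/d² times the body's extent r, hence the 1/d³ dependence.
a_tidal = 2GMr/d³
        = 2 × (6.674 × 10⁻¹¹) × (7.66 × 10²⁵) × (7.37 × 10⁵) / (4.38 × 10⁸)³
        = 8.97 × 10⁻⁵ m/s²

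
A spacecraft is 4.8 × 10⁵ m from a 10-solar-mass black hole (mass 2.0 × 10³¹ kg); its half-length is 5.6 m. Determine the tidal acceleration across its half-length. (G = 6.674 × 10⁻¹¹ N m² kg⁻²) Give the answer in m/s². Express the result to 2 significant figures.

1.4 × 10⁵ m/s²

Differencing GM/(d−r)² and GM/d² to first order in r/d gives 2GMr/d³.
Δg = 2GMr/d³
   = 2 × (6.674 × 10⁻¹¹) × (2.0 × 10³¹) × (5.6) / (4.8 × 10⁵)³
   = 1.4 × 10⁵ m/s²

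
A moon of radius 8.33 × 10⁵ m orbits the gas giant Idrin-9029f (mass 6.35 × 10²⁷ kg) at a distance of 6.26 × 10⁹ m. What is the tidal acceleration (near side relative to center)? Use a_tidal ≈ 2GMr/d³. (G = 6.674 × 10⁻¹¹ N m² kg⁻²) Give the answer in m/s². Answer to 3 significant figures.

Δg = 2GMr/d³
   = 2 × (6.674 × 10⁻¹¹) × (6.35 × 10²⁷) × (8.33 × 10⁵) / (6.26 × 10⁹)³
   = 2.88 × 10⁻⁶ m/s²

2.88 × 10⁻⁶ m/s²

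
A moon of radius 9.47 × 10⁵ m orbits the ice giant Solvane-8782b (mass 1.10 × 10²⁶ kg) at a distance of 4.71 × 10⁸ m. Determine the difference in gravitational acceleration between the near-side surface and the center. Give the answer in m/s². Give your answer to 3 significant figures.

a_tidal = 2GMr/d³
        = 2 × (6.674 × 10⁻¹¹) × (1.10 × 10²⁶) × (9.47 × 10⁵) / (4.71 × 10⁸)³
        = 1.33 × 10⁻⁴ m/s²

1.33 × 10⁻⁴ m/s²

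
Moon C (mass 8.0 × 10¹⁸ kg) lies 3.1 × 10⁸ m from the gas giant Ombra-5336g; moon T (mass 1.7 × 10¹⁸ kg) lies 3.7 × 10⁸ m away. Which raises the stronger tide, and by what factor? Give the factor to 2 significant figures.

Tidal acceleration ∝ M/d³, so compare M/d³ for each.
Moon C: (8.0 × 10¹⁸) / (3.1 × 10⁸)³ = 2.685 × 10⁻⁷
Moon T: (1.7 × 10¹⁸) / (3.7 × 10⁸)³ = 3.356 × 10⁻⁸
Ratio (larger/smaller) = 8.0

Moon C, by a factor of ≈ 8.0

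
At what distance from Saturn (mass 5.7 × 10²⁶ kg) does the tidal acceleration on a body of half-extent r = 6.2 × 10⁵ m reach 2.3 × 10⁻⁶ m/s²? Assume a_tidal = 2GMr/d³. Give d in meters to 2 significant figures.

2.7 × 10⁹ m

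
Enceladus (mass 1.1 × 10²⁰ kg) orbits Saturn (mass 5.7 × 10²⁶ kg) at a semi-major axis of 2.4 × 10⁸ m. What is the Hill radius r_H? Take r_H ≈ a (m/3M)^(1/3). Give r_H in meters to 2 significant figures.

r_H ≈ a (m/3M)^(1/3)
    = (2.4 × 10⁸) × (1.1 × 10²⁰ / (3 × 5.7 × 10²⁶))^(1/3)
    = 9.6 × 10⁵ m

9.6 × 10⁵ m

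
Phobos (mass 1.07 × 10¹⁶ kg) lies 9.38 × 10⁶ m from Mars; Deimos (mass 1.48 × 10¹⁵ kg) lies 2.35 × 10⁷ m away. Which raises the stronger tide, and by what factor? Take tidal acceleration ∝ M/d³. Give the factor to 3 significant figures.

Phobos, by a factor of ≈ 114

Tidal acceleration ∝ M/d³, so compare M/d³ for each.
Phobos: (1.07 × 10¹⁶) / (9.38 × 10⁶)³ = 1.297 × 10⁻⁵
Deimos: (1.48 × 10¹⁵) / (2.35 × 10⁷)³ = 1.140 × 10⁻⁷
Ratio (larger/smaller) = 114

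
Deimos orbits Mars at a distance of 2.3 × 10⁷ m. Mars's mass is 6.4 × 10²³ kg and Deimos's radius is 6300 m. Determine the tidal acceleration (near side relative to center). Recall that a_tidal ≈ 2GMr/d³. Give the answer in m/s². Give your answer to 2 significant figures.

Δg = 2GMr/d³
   = 2 × (6.674 × 10⁻¹¹) × (6.4 × 10²³) × (6300) / (2.3 × 10⁷)³
   = 4.4 × 10⁻⁵ m/s²

4.4 × 10⁻⁵ m/s²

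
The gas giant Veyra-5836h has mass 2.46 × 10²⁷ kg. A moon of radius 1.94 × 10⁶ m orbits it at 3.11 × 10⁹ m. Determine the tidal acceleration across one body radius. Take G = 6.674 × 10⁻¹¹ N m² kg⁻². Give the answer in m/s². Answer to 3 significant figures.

2.12 × 10⁻⁵ m/s²

The tidal stretch is the gradient of GM/d² times the body's extent r, hence the 1/d³ dependence.
a_tidal = 2GMr/d³
        = 2 × (6.674 × 10⁻¹¹) × (2.46 × 10²⁷) × (1.94 × 10⁶) / (3.11 × 10⁹)³
        = 2.12 × 10⁻⁵ m/s²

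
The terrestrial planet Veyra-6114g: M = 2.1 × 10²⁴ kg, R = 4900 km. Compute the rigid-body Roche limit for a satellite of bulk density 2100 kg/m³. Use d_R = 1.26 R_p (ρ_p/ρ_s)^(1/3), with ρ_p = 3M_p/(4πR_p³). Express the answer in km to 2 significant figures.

ρ_p = 3M_p/(4πR_p³) = 3 × (2.1 × 10²⁴) / (4π × (4.9 × 10⁶ m)³) = 4300 kg/m³
d_R = 1.26 × 4900 km × (4300/2100)^(1/3)
    = 7800 km

7800 km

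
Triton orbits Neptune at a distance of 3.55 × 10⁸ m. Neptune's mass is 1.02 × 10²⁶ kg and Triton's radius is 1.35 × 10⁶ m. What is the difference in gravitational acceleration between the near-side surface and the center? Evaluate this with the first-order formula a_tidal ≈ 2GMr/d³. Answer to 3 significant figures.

4.11 × 10⁻⁴ m/s²

Since r ≪ d, expand the inverse-square field across one radius to get the leading 2GMr/d³ term.
a_tidal = 2GMr/d³
        = 2 × (6.674 × 10⁻¹¹) × (1.02 × 10²⁶) × (1.35 × 10⁶) / (3.55 × 10⁸)³
        = 4.11 × 10⁻⁴ m/s²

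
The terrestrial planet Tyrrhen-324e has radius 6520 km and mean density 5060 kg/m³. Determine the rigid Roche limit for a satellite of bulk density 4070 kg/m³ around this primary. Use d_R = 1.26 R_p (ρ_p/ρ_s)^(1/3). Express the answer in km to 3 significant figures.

8830 km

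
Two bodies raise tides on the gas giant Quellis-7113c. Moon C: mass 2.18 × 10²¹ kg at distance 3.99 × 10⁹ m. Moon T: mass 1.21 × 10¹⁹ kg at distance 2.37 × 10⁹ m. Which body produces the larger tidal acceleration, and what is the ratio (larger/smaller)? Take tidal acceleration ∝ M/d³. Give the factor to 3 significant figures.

Moon C, by a factor of ≈ 37.8

Tidal stretch scales as M/d³; compute that for each body.
Moon C: (2.18 × 10²¹) / (3.99 × 10⁹)³ = 3.432 × 10⁻⁸
Moon T: (1.21 × 10¹⁹) / (2.37 × 10⁹)³ = 9.090 × 10⁻¹⁰
Ratio (larger/smaller) = 37.8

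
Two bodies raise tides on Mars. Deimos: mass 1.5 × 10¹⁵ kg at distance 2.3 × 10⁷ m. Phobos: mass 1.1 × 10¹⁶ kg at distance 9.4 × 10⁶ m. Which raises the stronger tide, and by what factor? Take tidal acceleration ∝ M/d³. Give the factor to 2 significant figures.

Phobos, by a factor of ≈ 110

Compare M/d³ for the two perturbers:
Deimos: (1.5 × 10¹⁵) / (2.3 × 10⁷)³ = 1.233 × 10⁻⁷
Phobos: (1.1 × 10¹⁶) / (9.4 × 10⁶)³ = 1.324 × 10⁻⁵
Ratio (larger/smaller) = 110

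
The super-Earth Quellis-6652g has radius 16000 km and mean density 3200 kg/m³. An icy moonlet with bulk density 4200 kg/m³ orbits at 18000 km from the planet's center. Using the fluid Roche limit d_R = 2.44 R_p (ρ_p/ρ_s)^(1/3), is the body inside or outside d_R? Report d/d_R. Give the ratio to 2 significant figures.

inside; d/d_R ≈ 0.50

d_R = 2.44 × (16000 km) × (3200/4200)^(1/3) = 35660 km
d/d_R = (18000) / (35660) = 0.50
Since d/d_R < 1, the body is inside the Roche limit.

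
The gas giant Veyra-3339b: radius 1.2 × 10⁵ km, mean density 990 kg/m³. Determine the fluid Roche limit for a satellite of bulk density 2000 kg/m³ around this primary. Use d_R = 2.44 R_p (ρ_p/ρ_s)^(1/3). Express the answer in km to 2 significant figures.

d_R = 2.44 × 1.2 × 10⁵ km × (990/2000)^(1/3)
    = 2.3 × 10⁵ km

2.3 × 10⁵ km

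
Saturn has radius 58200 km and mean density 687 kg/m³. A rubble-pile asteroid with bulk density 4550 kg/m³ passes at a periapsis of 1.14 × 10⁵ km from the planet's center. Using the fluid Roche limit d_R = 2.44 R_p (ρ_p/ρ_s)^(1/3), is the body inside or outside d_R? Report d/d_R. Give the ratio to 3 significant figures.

outside; d/d_R ≈ 1.51

d_R = 2.44 × (58200 km) × (687/4550)^(1/3) = 75620 km
d/d_R = (1.14 × 10⁵) / (75620) = 1.51
Since d/d_R > 1, the body is outside the Roche limit.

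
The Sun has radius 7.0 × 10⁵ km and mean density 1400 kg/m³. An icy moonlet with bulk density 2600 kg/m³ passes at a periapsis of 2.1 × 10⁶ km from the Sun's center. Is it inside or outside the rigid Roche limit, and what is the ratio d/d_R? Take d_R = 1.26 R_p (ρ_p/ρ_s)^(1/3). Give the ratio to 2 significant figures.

outside; d/d_R ≈ 2.9

d_R = 1.26 × (7.0 × 10⁵ km) × (1400/2600)^(1/3) = 7.176 × 10⁵ km
d/d_R = (2.1 × 10⁶) / (7.176 × 10⁵) = 2.9
Since d/d_R > 1, the body is outside the Roche limit.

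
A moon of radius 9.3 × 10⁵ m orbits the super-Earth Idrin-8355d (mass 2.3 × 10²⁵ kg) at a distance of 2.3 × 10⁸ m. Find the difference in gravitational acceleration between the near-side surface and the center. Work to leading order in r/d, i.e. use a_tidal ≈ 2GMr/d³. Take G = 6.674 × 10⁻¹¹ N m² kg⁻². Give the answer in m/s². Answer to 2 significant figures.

2.3 × 10⁻⁴ m/s²

Δg = 2GMr/d³
   = 2 × (6.674 × 10⁻¹¹) × (2.3 × 10²⁵) × (9.3 × 10⁵) / (2.3 × 10⁸)³
   = 2.3 × 10⁻⁴ m/s²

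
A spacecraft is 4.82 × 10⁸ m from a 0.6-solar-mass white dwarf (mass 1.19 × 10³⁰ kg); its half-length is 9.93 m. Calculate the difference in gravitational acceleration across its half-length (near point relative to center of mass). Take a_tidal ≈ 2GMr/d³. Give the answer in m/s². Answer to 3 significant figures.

Δa = 2GMr/d³
   = 2 × (6.674 × 10⁻¹¹) × (1.19 × 10³⁰) × (9.93) / (4.82 × 10⁸)³
   = 1.41 × 10⁻⁵ m/s²

1.41 × 10⁻⁵ m/s²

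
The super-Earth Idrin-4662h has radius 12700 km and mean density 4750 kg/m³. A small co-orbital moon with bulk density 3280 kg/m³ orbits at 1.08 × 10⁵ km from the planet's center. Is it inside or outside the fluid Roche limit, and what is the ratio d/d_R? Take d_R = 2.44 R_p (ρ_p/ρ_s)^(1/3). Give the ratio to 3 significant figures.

d_R = 2.44 × (12700 km) × (4750/3280)^(1/3) = 35060 km
d/d_R = (1.08 × 10⁵) / (35060) = 3.08
Since d/d_R > 1, the body is outside the Roche limit.

outside; d/d_R ≈ 3.08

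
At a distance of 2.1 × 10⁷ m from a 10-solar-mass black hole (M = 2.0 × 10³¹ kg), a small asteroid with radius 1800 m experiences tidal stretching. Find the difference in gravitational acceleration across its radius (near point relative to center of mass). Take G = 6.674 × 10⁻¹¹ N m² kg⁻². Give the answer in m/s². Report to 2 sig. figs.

The tidal stretch is the gradient of GM/d² times the body's extent r, hence the 1/d³ dependence.
a_tidal = 2GMr/d³
        = 2 × (6.674 × 10⁻¹¹) × (2.0 × 10³¹) × (1800) / (2.1 × 10⁷)³
        = 5.2 × 10² m/s²

5.2 × 10² m/s²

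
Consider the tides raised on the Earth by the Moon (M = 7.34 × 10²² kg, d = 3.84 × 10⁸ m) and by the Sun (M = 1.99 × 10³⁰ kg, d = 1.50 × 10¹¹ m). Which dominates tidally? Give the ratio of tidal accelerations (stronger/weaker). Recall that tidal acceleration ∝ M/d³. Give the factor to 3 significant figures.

The Moon, by a factor of ≈ 2.20

The tide-raising term goes as M/d³ (the gradient of a 1/d² field).
The Moon: (7.34 × 10²²) / (3.84 × 10⁸)³ = 1.296 × 10⁻³
The Sun: (1.99 × 10³⁰) / (1.50 × 10¹¹)³ = 5.896 × 10⁻⁴
Ratio (larger/smaller) = 2.20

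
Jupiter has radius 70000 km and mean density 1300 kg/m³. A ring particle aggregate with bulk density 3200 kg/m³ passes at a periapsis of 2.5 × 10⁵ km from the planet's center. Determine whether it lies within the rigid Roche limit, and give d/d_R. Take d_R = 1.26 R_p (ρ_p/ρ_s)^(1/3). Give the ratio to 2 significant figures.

outside; d/d_R ≈ 3.8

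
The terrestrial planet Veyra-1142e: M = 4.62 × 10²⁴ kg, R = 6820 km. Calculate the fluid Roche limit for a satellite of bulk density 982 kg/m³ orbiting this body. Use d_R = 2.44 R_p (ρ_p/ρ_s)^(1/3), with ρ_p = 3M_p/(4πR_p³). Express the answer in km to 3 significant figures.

25400 km

ρ_p = 3M_p/(4πR_p³) = 3 × (4.62 × 10²⁴) / (4π × (6.82 × 10⁶ m)³) = 3480 kg/m³
d_R = 2.44 × 6820 km × (3480/982)^(1/3)
    = 25400 km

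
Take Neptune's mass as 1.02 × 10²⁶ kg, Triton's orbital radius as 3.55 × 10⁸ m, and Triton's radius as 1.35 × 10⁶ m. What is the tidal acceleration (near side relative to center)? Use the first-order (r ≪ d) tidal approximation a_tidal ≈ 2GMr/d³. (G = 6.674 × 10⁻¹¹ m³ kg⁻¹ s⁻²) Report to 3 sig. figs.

Δg = 2GMr/d³
   = 2 × (6.674 × 10⁻¹¹) × (1.02 × 10²⁶) × (1.35 × 10⁶) / (3.55 × 10⁸)³
   = 4.11 × 10⁻⁴ m/s²

4.11 × 10⁻⁴ m/s²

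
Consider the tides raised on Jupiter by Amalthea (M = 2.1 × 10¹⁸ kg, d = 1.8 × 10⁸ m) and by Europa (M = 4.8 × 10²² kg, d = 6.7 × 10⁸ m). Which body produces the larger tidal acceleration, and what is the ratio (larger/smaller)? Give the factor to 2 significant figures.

Europa, by a factor of ≈ 440

Tidal acceleration ∝ M/d³, so compare M/d³ for each.
Amalthea: (2.1 × 10¹⁸) / (1.8 × 10⁸)³ = 3.601 × 10⁻⁷
Europa: (4.8 × 10²²) / (6.7 × 10⁸)³ = 1.596 × 10⁻⁴
Ratio (larger/smaller) = 440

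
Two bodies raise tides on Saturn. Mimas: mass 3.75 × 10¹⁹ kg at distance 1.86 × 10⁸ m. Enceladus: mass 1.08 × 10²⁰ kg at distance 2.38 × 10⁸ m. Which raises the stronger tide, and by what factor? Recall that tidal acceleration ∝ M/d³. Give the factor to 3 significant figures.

Compare M/d³ for the two perturbers:
Mimas: (3.75 × 10¹⁹) / (1.86 × 10⁸)³ = 5.828 × 10⁻⁶
Enceladus: (1.08 × 10²⁰) / (2.38 × 10⁸)³ = 8.011 × 10⁻⁶
Ratio (larger/smaller) = 1.37

Enceladus, by a factor of ≈ 1.37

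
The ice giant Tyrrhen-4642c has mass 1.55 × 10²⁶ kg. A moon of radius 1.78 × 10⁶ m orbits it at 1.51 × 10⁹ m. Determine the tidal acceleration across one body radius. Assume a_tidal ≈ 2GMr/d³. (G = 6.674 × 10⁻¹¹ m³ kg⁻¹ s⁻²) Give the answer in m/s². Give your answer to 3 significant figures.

1.07 × 10⁻⁵ m/s²

Differencing GM/(d−r)² and GM/d² to first order in r/d gives 2GMr/d³.
a_tidal = 2GMr/d³
        = 2 × (6.674 × 10⁻¹¹) × (1.55 × 10²⁶) × (1.78 × 10⁶) / (1.51 × 10⁹)³
        = 1.07 × 10⁻⁵ m/s²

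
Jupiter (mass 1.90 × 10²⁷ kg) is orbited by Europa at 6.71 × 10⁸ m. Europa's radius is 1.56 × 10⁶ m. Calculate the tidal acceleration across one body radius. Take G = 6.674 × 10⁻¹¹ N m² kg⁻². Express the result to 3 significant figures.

Δg = 2GMr/d³
   = 2 × (6.674 × 10⁻¹¹) × (1.90 × 10²⁷) × (1.56 × 10⁶) / (6.71 × 10⁸)³
   = 1.31 × 10⁻³ m/s²

1.31 × 10⁻³ m/s²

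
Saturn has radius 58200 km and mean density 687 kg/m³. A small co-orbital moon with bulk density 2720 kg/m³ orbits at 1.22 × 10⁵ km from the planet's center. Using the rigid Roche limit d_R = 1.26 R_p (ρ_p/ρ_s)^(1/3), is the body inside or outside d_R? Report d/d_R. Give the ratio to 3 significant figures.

d_R = 1.26 × (58200 km) × (687/2720)^(1/3) = 46350 km
d/d_R = (1.22 × 10⁵) / (46350) = 2.63
Since d/d_R > 1, the body is outside the Roche limit.

outside; d/d_R ≈ 2.63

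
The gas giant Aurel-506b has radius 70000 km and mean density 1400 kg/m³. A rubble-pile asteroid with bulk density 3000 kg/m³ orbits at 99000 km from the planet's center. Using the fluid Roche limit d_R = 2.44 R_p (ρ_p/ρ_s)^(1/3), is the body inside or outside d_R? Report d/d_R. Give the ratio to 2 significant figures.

inside; d/d_R ≈ 0.75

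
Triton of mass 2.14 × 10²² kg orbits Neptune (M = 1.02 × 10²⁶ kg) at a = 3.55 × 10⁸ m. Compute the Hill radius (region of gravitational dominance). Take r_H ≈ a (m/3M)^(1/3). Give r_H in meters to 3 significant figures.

1.46 × 10⁷ m

r_H ≈ a (m/3M)^(1/3)
    = (3.55 × 10⁸) × (2.14 × 10²² / (3 × 1.02 × 10²⁶))^(1/3)
    = 1.46 × 10⁷ m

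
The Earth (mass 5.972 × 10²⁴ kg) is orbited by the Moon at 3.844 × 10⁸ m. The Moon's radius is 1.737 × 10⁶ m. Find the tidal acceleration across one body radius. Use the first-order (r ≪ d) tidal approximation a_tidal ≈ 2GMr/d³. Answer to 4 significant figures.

Differencing GM/(d−r)² and GM/d² to first order in r/d gives 2GMr/d³.
Δg = 2GMr/d³
   = 2 × (6.674 × 10⁻¹¹) × (5.972 × 10²⁴) × (1.737 × 10⁶) / (3.844 × 10⁸)³
   = 2.438 × 10⁻⁵ m/s²

2.438 × 10⁻⁵ m/s²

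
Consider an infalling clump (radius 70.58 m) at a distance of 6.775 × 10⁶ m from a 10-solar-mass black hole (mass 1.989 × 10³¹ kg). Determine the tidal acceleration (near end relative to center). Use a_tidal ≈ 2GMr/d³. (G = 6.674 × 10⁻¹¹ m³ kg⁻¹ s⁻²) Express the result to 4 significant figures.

6.026 × 10² m/s²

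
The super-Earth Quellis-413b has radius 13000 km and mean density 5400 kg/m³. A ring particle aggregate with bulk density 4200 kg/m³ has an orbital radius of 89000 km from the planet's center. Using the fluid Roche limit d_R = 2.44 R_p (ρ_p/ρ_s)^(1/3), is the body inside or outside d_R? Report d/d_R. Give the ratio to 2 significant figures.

outside; d/d_R ≈ 2.6

d_R = 2.44 × (13000 km) × (5400/4200)^(1/3) = 34490 km
d/d_R = (89000) / (34490) = 2.6
Since d/d_R > 1, the body is outside the Roche limit.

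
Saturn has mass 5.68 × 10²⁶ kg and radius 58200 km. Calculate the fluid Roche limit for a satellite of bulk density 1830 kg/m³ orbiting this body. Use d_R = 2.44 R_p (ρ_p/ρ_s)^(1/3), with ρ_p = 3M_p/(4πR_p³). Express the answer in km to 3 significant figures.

1.02 × 10⁵ km

ρ_p = 3M_p/(4πR_p³) = 3 × (5.68 × 10²⁶) / (4π × (5.82 × 10⁷ m)³) = 688 kg/m³
d_R = 2.44 × 58200 km × (688/1830)^(1/3)
    = 1.02 × 10⁵ km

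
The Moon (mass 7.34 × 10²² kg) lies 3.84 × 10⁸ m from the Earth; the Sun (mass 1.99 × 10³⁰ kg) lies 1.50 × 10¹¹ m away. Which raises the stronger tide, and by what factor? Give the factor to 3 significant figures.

The tide-raising term goes as M/d³ (the gradient of a 1/d² field).
The Moon: (7.34 × 10²²) / (3.84 × 10⁸)³ = 1.296 × 10⁻³
The Sun: (1.99 × 10³⁰) / (1.50 × 10¹¹)³ = 5.896 × 10⁻⁴
Ratio (larger/smaller) = 2.20

The Moon, by a factor of ≈ 2.20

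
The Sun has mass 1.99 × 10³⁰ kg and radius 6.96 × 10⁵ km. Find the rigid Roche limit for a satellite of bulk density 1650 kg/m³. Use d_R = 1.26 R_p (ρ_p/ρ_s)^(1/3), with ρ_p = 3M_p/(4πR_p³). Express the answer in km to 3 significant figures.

8.32 × 10⁵ km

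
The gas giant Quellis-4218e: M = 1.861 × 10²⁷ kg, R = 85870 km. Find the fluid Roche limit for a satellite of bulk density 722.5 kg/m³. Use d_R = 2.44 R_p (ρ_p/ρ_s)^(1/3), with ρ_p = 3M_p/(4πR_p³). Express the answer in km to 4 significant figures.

ρ_p = 3M_p/(4πR_p³) = 3 × (1.861 × 10²⁷) / (4π × (8.587 × 10⁷ m)³) = 701.7 kg/m³
d_R = 2.44 × 85870 km × (701.7/722.5)^(1/3)
    = 2.075 × 10⁵ km

2.075 × 10⁵ km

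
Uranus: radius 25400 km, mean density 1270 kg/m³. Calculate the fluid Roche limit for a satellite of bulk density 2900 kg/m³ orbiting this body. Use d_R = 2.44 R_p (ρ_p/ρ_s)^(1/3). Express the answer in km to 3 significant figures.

d_R = 2.44 × 25400 km × (1270/2900)^(1/3)
    = 47100 km

47100 km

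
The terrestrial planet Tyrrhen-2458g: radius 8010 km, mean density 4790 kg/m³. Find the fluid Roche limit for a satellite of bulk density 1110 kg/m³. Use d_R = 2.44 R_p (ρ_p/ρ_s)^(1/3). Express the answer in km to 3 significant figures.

31800 km

d_R = 2.44 × 8010 km × (4790/1110)^(1/3)
    = 31800 km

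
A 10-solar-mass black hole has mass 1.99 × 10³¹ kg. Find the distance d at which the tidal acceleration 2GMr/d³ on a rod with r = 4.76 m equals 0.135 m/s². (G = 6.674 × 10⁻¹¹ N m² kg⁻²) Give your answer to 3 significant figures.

4.54 × 10⁷ m

2GMr/d³ = a_tidal  ⇒  d = (2GMr / a_tidal)^(1/3)
d = (2 × 6.674×10⁻¹¹ × (1.99 × 10³¹) × (4.76) / (0.135))^(1/3)
  = 4.54 × 10⁷ m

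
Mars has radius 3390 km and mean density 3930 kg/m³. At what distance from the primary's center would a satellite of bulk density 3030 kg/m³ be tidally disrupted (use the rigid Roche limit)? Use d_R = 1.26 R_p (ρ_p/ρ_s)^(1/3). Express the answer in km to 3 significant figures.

d_R = 1.26 × 3390 km × (3930/3030)^(1/3)
    = 4660 km

4660 km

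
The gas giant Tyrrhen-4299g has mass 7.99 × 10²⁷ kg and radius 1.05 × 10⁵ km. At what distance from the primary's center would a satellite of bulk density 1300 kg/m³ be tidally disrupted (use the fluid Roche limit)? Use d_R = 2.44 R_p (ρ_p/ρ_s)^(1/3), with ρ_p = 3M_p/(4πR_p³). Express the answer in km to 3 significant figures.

ρ_p = 3M_p/(4πR_p³) = 3 × (7.99 × 10²⁷) / (4π × (1.05 × 10⁸ m)³) = 1650 kg/m³
d_R = 2.44 × 1.05 × 10⁵ km × (1650/1300)^(1/3)
    = 2.77 × 10⁵ km

2.77 × 10⁵ km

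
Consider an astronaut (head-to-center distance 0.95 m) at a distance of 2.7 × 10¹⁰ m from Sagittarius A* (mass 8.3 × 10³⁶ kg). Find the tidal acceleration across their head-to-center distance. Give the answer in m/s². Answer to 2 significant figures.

5.3 × 10⁻⁵ m/s²

Differencing GM/(d−r)² and GM/d² to first order in r/d gives 2GMr/d³.
Δg = 2GMr/d³
   = 2 × (6.674 × 10⁻¹¹) × (8.3 × 10³⁶) × (0.95) / (2.7 × 10¹⁰)³
   = 5.3 × 10⁻⁵ m/s²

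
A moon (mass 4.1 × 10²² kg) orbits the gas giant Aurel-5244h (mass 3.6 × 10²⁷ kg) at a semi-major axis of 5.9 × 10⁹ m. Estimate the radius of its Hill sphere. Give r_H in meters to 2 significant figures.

r_H ≈ a (m/3M)^(1/3)
    = (5.9 × 10⁹) × (4.1 × 10²² / (3 × 3.6 × 10²⁷))^(1/3)
    = 9.2 × 10⁷ m

9.2 × 10⁷ m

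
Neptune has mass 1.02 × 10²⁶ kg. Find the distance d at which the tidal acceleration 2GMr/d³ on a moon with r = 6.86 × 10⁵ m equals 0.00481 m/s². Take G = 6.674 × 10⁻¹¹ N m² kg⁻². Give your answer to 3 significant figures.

1.25 × 10⁸ m

2GMr/d³ = a_tidal  ⇒  d = (2GMr / a_tidal)^(1/3)
d = (2 × 6.674×10⁻¹¹ × (1.02 × 10²⁶) × (6.86 × 10⁵) / (0.00481))^(1/3)
  = 1.25 × 10⁸ m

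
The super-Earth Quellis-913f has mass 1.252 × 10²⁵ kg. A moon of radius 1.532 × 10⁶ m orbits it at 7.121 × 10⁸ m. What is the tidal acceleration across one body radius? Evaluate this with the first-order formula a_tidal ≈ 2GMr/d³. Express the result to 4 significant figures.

7.090 × 10⁻⁶ m/s²

a_tidal = 2GMr/d³
        = 2 × (6.674 × 10⁻¹¹) × (1.252 × 10²⁵) × (1.532 × 10⁶) / (7.121 × 10⁸)³
        = 7.090 × 10⁻⁶ m/s²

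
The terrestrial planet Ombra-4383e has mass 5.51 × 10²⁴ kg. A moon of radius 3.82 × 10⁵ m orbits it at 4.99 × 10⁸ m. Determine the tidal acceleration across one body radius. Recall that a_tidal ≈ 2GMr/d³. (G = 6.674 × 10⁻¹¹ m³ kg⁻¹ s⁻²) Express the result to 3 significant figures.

2.26 × 10⁻⁶ m/s²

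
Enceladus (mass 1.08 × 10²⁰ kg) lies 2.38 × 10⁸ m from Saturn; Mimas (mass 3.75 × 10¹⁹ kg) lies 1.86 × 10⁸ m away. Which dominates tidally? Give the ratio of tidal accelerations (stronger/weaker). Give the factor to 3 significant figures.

The tide-raising term goes as M/d³ (the gradient of a 1/d² field).
Enceladus: (1.08 × 10²⁰) / (2.38 × 10⁸)³ = 8.011 × 10⁻⁶
Mimas: (3.75 × 10¹⁹) / (1.86 × 10⁸)³ = 5.828 × 10⁻⁶
Ratio (larger/smaller) = 1.37

Enceladus, by a factor of ≈ 1.37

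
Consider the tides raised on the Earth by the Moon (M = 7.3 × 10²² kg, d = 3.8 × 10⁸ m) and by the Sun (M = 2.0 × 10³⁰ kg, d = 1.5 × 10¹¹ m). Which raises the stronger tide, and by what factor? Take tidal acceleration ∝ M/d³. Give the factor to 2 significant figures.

The tide-raising term goes as M/d³ (the gradient of a 1/d² field).
The Moon: (7.3 × 10²²) / (3.8 × 10⁸)³ = 1.330 × 10⁻³
The Sun: (2.0 × 10³⁰) / (1.5 × 10¹¹)³ = 5.926 × 10⁻⁴
Ratio (larger/smaller) = 2.2

The Moon, by a factor of ≈ 2.2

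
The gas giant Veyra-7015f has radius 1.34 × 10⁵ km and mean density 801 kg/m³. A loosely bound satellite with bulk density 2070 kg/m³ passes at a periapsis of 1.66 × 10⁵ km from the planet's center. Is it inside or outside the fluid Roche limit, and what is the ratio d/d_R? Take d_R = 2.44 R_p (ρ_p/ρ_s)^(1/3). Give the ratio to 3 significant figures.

inside; d/d_R ≈ 0.697

d_R = 2.44 × (1.34 × 10⁵ km) × (801/2070)^(1/3) = 2.383 × 10⁵ km
d/d_R = (1.66 × 10⁵) / (2.383 × 10⁵) = 0.697
Since d/d_R < 1, the body is inside the Roche limit.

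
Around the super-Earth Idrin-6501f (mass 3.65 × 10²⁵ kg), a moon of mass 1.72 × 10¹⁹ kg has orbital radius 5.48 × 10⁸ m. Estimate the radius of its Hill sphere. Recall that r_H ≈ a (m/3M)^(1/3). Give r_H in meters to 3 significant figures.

r_H ≈ a (m/3M)^(1/3)
    = (5.48 × 10⁸) × (1.72 × 10¹⁹ / (3 × 3.65 × 10²⁵))^(1/3)
    = 2.96 × 10⁶ m

2.96 × 10⁶ m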